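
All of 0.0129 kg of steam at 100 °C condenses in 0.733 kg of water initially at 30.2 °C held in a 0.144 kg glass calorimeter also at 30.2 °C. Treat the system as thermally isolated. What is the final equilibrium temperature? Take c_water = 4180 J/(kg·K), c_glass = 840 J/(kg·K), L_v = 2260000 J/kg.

Net heat exchanged in the isolated system is zero:
latent heat released on condensation: 0.0129·2260000 = 29154; condensate cools 100→T: 0.0129·4180·(T − 100) = 53.92(T − 100); original water: 3063.9(T − 30.2); glass cup: 0.144·840·(T − 30.2) = 120.96(T − 30.2)
3238.8 T = 29154 + 5392.2 + 96184 = 130730
T ≈ 40.36 °C — below 100 °C, confirming all the steam condensed.

T_f ≈ 40.4 °C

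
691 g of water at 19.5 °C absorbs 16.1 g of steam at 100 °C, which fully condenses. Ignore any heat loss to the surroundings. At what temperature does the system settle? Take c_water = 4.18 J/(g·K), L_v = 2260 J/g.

Taking heat into each body as positive, Σ m c ΔT = 0:
condense steam: −16.1×2260 = −36386; condensate cools 100→T: 16.1×4.18×(T − 100) = 67.3(T − 100); original water: 2888.4(T − 19.5)
2955.7 T = 36386 + 6729.8 + 56323 = 99439
T ≈ 33.64 °C, under the boiling point, so the assumption holds.

T_f ≈ 33.6 °C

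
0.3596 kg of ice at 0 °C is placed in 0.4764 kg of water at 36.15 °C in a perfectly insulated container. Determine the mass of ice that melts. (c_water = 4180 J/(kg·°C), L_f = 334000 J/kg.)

m_melted ≈ 0.216 kg

Water can give up m c ΔT = 0.4764×4180×36.15 = 71987 J before reaching 0 °C.
Fully melting the ice requires m_ice L_f = 0.3596×334000 = 120106 J.
71987 J < 120106 J, so only part of the ice melts and the system sits at 0 °C.
Mass melted = 71987/334000 ≈ 0.2155 kg.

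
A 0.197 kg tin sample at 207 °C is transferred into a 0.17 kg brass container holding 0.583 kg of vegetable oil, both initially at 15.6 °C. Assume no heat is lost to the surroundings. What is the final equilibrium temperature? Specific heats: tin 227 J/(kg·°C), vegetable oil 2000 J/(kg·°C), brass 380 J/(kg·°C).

T_f ≈ 22.3 °C

With ΣQ=0 the equilibrium temperature is the m·c-weighted mean:
T_f = (44.72×207 + 1166×15.6 + 64.6×15.6) / (44.72 + 1166 + 64.6)
    = 28454 / 1275.3 ≈ 22.31 °C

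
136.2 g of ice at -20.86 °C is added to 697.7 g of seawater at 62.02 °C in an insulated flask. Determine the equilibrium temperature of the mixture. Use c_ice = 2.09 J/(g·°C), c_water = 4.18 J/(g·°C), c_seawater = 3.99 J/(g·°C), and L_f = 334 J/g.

T_f ≈ 36.2 °C

Net heat exchanged in the isolated system is zero:
ice -20.86→0 °C: 136.2·2.09·20.86 = 5938; melt ice: 136.2·334 = 45491; meltwater 0→T: 136.2·4.18·T = 569.32 T; seawater: 2783.8(T − 62.02)
3353.1 T = 172653 − 51429 = 121224
T ≈ 36.15 °C. Since T > 0 °C, the all-ice-melts assumption holds.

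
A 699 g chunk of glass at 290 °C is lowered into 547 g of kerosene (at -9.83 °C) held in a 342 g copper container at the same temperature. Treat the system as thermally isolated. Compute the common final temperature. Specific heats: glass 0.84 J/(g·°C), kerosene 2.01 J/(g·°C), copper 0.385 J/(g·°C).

Taking heat into each body as positive, Σ m c ΔT = 0:
699·0.84·(T − 290) + 547·2.01·(T − (-9.83)) + 342·0.385·(T − (-9.83)) = 0
587.16(T − 290) + 1099.5(T − (-9.83)) + 131.67(T − (-9.83)) = 0
1818.3 T = 158174
T = 158174 / 1818.3 = 87 °C

T_f ≈ 87.0 °C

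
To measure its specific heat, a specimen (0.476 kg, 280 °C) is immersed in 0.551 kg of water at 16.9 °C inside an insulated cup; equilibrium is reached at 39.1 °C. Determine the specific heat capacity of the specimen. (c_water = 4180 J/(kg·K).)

c ≈ 446 J/(kg·K)

Heat lost by the specimen = heat gained by the water:
0.476·c·(280 − 39.1) = 0.551·4180·(39.1 − 16.9)
114.67 c = 51131  ⇒  c ≈ 445.9 J/(kg·K)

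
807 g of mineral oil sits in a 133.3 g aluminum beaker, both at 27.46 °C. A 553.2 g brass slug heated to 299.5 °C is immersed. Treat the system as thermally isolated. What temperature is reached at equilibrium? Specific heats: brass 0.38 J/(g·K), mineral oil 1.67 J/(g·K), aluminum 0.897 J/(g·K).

T_f ≈ 61.6 °C

Energy conservation, ΣQ = 0:
553.2×0.38×(T − 299.5) + 807×1.67×(T − 27.46) + 133.3×0.897×(T − 27.46) = 0
210.22(T − 299.5) + 1347.7(T − 27.46) + 119.57(T − 27.46) = 0
1677.5 T = 103251
T = 103251/1677.5 ≈ 61.55 °C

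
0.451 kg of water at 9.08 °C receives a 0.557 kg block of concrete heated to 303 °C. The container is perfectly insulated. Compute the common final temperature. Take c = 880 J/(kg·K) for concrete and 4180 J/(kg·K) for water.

T_f ≈ 69.7 °C

Set heat shed by the hot body equal to heat absorbed by the cold body:
0.557·880·(303 − T) = 0.451·4180·(T − 9.08)
490.16(303 − T) = 1885.2(T − 9.08)
2375.3 T = 165636  ⇒  T ≈ 69.73 °C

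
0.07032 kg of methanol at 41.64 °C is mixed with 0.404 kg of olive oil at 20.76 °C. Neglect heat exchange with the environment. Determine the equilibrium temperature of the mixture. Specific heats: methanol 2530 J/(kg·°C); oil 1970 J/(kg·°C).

T_f ≈ 24.6 °C

Heat gained plus heat lost sum to zero:
0.07032*2530*(T − 41.64) + 0.404*1970*(T − 20.76) = 0
(177.91 + 795.88) T = 177.91*41.64 + 795.88*20.76
T = 23931/973.79 ≈ 24.57 °C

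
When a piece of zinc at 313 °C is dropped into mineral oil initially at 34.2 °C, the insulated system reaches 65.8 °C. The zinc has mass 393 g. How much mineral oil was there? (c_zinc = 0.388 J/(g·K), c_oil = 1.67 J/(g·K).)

m ≈ 714 g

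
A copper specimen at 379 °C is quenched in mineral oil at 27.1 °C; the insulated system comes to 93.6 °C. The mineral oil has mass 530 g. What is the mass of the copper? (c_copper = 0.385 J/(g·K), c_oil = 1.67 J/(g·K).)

m ≈ 536 g

Let T be the final temperature. ΣQ_i = 0:
m·0.385·(93.6 − 379) + 530·1.67·(93.6 − 27.1) = 0
-109.88 m = -58859
m = -58859/-109.88 ≈ 535.7 g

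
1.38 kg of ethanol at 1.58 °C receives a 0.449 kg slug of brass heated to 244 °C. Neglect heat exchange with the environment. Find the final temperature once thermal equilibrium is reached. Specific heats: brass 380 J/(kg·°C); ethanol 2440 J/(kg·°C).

T_f ≈ 13.3 °C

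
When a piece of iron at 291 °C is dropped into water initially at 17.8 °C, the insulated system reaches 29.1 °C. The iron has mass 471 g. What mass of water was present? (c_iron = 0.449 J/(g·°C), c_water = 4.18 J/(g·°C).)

m ≈ 1170 g

Heat lost by the iron = heat gained by the water:
471·0.449·(291 − 29.1) = m·4.18·(29.1 − 17.8)
47.23 m = 55386  ⇒  m ≈ 1173 g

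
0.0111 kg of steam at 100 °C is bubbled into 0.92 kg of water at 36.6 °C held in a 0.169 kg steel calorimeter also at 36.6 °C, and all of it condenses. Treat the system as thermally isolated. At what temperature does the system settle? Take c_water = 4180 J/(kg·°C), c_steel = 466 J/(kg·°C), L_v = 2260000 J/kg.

T_f ≈ 43.7 °C

Taking heat into each body as positive, Σ m c ΔT = 0:
latent heat released on condensation: 0.0111×2260000 = 25086; condensed water 100 °C→T: 46.4(T − 100); original water: 3845.6(T − 36.6); steel cup: 0.169×466×(T − 36.6) = 78.75(T − 36.6)
3970.8 T = 25086 + 4639.8 + 143631 = 173357
T ≈ 43.66 °C — below 100 °C, confirming all the steam condensed.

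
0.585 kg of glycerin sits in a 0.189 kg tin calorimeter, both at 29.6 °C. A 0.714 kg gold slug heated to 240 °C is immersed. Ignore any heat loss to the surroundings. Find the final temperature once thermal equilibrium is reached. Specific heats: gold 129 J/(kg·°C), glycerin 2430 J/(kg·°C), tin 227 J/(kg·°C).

T_f ≈ 42.0 °C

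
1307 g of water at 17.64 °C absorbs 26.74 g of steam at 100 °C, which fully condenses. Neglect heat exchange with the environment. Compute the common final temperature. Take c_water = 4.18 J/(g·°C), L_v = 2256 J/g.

Heat gained plus heat lost sum to zero:
steam→water at 100 °C releases m L_v = 26.74×2256 = 60325
  condensate cools 100→T: 26.74×4.18×(T − 100) = 111.77(T − 100)
  original water: 5463.3(T − 17.64)
5575 T = 60325 + 11177 + 96372 = 167875
T ≈ 30.11 °C, under the boiling point, so the assumption holds.

T_f ≈ 30.1 °C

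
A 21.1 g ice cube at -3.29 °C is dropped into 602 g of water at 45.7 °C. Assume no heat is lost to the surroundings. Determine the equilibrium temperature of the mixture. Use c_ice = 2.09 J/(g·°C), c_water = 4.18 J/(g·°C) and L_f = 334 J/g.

Net heat exchanged in the isolated system is zero:
ice -3.29→0 °C: 21.1×2.09×3.29 = 145.09; latent heat to melt: 21.1×334 = 7047.4; meltwater 0→T: 21.1×4.18×T = 88.2 T; water: 2516.4(T − 45.7)
2604.6 T = 114998 − 7192.5 = 107805
T ≈ 41.39 °C (positive, so assuming full melt was valid).

T_f ≈ 41.4 °C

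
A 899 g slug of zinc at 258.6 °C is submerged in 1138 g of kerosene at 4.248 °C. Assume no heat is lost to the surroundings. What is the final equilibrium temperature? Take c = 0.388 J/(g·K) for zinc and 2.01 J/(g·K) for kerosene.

T_f ≈ 37.9 °C

T_f is the heat-capacity-weighted average of the initial temperatures:
T_f = (348.81×258.6 + 2287.4×4.248) / (348.81 + 2287.4)
    = 99920 / 2636.2 ≈ 37.90 °C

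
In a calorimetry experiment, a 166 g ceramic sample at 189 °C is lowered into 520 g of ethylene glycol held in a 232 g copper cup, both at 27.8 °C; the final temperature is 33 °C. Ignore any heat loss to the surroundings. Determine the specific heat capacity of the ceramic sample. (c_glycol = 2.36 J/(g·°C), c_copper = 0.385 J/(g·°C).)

Net heat exchanged in the isolated system is zero:
166×c×(33 − 189) + 520×2.36×(33 − 27.8) + 232×0.385×(33 − 27.8) = 0
-25896 c = -6845.9
c = -6845.9/-25896 ≈ 0.2644 J/(g·°C)

c ≈ 0.264 J/(g·°C)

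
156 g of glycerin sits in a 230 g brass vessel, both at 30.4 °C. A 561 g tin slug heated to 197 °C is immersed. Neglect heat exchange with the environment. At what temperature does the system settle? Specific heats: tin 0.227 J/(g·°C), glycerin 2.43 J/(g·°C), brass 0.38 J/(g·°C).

Heat gained plus heat lost sum to zero:
561*0.227*(T − 197) + 156*2.43*(T − 30.4) + 230*0.38*(T − 30.4) = 0
127.35(T − 197) + 379.08(T − 30.4) + 87.4(T − 30.4) = 0
(127.35 + 379.08 + 87.4) T = 127.35*197 + 379.08*30.4 + 87.4*30.4
T = 39268 / 593.83 = 66.1 °C

T_f ≈ 66.1 °C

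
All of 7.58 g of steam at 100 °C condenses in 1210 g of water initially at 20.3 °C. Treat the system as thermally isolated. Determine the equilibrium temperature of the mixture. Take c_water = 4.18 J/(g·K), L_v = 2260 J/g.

Setting the total heat transfer to zero:
steam→water at 100 °C releases m L_v = 7.58×2260 = 17131; condensate cools 100→T: 7.58×4.18×(T − 100) = 31.68(T − 100); original water: 5057.8(T − 20.3)
5089.5 T = 17131 + 3168.4 + 102673 = 122973
T ≈ 24.16 °C — below 100 °C, confirming all the steam condensed.

T_f ≈ 24.2 °C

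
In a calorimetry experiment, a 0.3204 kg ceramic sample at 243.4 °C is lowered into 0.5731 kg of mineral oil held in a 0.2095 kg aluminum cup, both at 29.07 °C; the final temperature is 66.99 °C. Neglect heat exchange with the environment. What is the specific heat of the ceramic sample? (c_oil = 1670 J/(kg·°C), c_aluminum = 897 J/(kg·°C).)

c ≈ 768 J/(kg·°C)

Net heat exchanged in the isolated system is zero:
0.3204×c×(66.99 − 243.4) + 0.5731×1670×(66.99 − 29.07) + 0.2095×897×(66.99 − 29.07) = 0
-56.52 c = -43418
c = -43418/-56.52 ≈ 768.2 J/(kg·°C)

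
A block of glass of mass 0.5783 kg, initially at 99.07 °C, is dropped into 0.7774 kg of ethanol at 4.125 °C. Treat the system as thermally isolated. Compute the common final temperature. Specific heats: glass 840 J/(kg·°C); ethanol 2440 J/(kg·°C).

|Q_glass| = |Q_ethanol|:
0.5783×840×(99.07 − T) = 0.7774×2440×(T − 4.125)
485.77(99.07 − T) = 1896.9(T − 4.125)
2382.6 T = 55950  ⇒  T ≈ 23.48 °C

T_f ≈ 23.5 °C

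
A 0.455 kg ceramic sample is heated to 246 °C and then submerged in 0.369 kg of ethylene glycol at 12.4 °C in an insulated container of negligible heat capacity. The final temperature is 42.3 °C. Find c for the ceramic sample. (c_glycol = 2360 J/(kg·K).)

c ≈ 281 J/(kg·K)

Net heat exchanged in the isolated system is zero:
0.455×c×(42.3 − 246) + 0.369×2360×(42.3 − 12.4) = 0
-92.68 c = -26038
c = -26038/-92.68 ≈ 280.9 J/(kg·K)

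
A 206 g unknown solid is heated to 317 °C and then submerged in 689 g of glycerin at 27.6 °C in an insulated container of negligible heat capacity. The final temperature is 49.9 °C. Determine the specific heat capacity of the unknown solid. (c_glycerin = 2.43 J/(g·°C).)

c ≈ 0.679 J/(g·°C)

Let T be the final temperature. ΣQ_i = 0:
206·c·(49.9 − 317) + 689·2.43·(49.9 − 27.6) = 0
-55023 c = -37336
c = -37336/-55023 ≈ 0.6786 J/(g·°C)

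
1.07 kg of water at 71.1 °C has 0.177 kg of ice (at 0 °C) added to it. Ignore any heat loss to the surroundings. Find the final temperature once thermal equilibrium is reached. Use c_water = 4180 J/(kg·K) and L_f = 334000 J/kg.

Net heat exchanged in the isolated system is zero:
melt ice: 0.177×334000 = 59118; warm the meltwater: 739.86 T; water cools: 1.07×4180×(T − 71.1) = 4472.6(T − 71.1)
5212.5 T = 318002 − 59118 = 258884
T ≈ 49.67 °C (positive, so assuming full melt was valid).

T_f ≈ 49.7 °C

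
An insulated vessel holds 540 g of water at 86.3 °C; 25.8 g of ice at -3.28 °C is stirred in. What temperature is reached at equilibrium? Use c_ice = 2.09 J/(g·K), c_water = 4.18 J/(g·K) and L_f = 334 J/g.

T_f ≈ 78.6 °C

Energy balance with sensible and latent terms:
warm ice to 0 °C: 25.8×2.09×(0 − (-3.28)) = 176.86; latent heat to melt: 25.8×334 = 8617.2; meltwater 0→T: 25.8×4.18×T = 107.84 T; water cools: 540×4.18×(T − 86.3) = 2257.2(T − 86.3)
2365 T = 194796 − 8794.1 = 186002
T ≈ 78.65 °C (positive, so assuming full melt was valid).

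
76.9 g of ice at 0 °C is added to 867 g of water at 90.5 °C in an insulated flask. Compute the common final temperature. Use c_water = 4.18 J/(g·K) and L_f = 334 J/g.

T_f ≈ 76.6 °C

Net heat exchanged in the isolated system is zero:
fusion: m_ice L_f = 76.9×334 = 25685; meltwater 0→T: 76.9×4.18×T = 321.44 T; water cools: 867×4.18×(T − 90.5) = 3624.1(T − 90.5)
3945.5 T = 327977 − 25685 = 302293
T ≈ 76.62 °C — above 0 °C, consistent with complete melting.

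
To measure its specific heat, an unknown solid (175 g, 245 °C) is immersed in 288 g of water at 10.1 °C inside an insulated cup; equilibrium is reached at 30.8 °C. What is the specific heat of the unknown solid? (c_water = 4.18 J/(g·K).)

c ≈ 0.665 J/(g·K)

Setting the total heat transfer to zero:
175×c×(30.8 − 245) + 288×4.18×(30.8 − 10.1) = 0
-37485 c = -24919
c = -24919/-37485 ≈ 0.6648 J/(g·K)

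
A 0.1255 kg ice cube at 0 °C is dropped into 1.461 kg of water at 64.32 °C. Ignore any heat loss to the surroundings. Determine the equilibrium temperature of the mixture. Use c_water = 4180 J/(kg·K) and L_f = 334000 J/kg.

T_f ≈ 52.9 °C

Heat gained plus heat lost sum to zero:
melt ice: 0.1255×334000 = 41917; meltwater 0→T: 0.1255×4180×T = 524.59 T; water: 6107(T − 64.32)
6631.6 T = 392801 − 41917 = 350884
T ≈ 52.91 °C — above 0 °C, consistent with complete melting.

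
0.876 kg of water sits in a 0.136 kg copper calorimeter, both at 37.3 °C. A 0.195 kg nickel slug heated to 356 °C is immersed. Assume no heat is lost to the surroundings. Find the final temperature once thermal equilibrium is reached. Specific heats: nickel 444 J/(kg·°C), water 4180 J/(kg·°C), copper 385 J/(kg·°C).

T_f ≈ 44.6 °C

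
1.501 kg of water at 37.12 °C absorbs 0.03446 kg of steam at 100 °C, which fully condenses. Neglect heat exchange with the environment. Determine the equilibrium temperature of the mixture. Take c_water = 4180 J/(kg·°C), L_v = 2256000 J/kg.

T_f ≈ 50.6 °C

Energy balance with sensible and latent terms:
steam→water at 100 °C releases m L_v = 0.03446×2256000 = 77742
  condensate cools 100→T: 0.03446×4180×(T − 100) = 144.04(T − 100)
  water warms: 1.501×4180×(T − 37.12) = 6274.2(T − 37.12)
6418.2 T = 77742 + 14404 + 232898 = 325044
T ≈ 50.64 °C — below 100 °C, confirming all the steam condensed.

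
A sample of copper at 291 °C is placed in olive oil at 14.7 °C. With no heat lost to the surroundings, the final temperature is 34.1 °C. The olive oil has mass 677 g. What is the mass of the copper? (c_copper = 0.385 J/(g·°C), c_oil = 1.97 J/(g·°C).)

m ≈ 262 g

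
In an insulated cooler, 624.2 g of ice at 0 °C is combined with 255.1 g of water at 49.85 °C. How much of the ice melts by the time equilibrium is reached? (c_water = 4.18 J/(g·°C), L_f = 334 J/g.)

Heat available from the water dropping to 0 °C: 255.1·4.18·49.85 = 53156 J.
Melting all 624.2 g of ice would need 624.2·334 = 208483 J.
That's not enough to melt it all — equilibrium is at 0 °C with ice remaining.
Mass melted = 53156/334 ≈ 159.1 g.

m_melted ≈ 159 g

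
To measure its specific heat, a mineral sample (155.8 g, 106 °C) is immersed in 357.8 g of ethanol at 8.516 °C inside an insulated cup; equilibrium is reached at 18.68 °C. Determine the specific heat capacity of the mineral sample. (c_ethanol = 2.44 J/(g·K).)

c ≈ 0.652 J/(g·K)

Energy conservation, ΣQ = 0:
155.8·c·(18.68 − 106) + 357.8·2.44·(18.68 − 8.516) = 0
-13604 c = -8873.5
c = -8873.5/-13604 ≈ 0.6522 J/(g·K)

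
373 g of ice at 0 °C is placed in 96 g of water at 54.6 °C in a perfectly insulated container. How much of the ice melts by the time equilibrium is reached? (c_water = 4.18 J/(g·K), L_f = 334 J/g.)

m_melted ≈ 65.6 g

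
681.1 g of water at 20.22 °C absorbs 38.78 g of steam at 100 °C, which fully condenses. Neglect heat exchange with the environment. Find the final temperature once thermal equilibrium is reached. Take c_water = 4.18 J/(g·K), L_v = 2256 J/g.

T_f ≈ 53.6 °C

Taking heat into each body as positive, Σ m c ΔT = 0:
condense steam: −38.78×2256 = −87488; condensate cools 100→T: 38.78×4.18×(T − 100) = 162.1(T − 100); original water: 2847(T − 20.22)
3009.1 T = 87488 + 16210 + 57566 = 161264
T ≈ 53.59 °C — below 100 °C, confirming all the steam condensed.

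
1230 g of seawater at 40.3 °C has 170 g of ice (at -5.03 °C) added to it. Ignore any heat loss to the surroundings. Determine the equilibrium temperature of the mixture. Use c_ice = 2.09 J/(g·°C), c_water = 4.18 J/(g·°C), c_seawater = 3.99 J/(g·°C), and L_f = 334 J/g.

T_f ≈ 24.8 °C

Energy conservation, ΣQ = 0:
warm ice to 0 °C: 170×2.09×(0 − (-5.03)) = 1787.2; latent heat to melt: 170×334 = 56780; meltwater 0→T: 170×4.18×T = 710.6 T; seawater cools: 1230×3.99×(T − 40.3) = 4907.7(T − 40.3)
5618.3 T = 197780 − 58567 = 139213
T ≈ 24.78 °C (positive, so assuming full melt was valid).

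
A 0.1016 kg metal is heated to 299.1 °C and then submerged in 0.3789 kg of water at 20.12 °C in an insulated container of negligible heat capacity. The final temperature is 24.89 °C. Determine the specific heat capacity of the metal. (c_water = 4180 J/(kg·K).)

Heat lost by the metal = heat gained by the water:
0.1016×c×(299.1 − 24.89) = 0.3789×4180×(24.89 − 20.12)
27.86 c = 7554.7  ⇒  c ≈ 271.2 J/(kg·K)

c ≈ 271 J/(kg·K)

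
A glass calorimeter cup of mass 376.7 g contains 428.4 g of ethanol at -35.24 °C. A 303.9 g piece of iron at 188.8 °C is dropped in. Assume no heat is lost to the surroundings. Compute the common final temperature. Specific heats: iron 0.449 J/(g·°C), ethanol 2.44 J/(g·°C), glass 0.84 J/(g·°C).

T_f ≈ -14.8 °C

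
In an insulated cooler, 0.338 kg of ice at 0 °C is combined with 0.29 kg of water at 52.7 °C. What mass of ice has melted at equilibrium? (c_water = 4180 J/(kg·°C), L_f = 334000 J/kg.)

m_melted ≈ 0.191 kg

Heat available from the water dropping to 0 °C: 0.29×4180×52.7 = 63883 J.
Fully melting the ice requires m_ice L_f = 0.338×334000 = 112892 J.
That's not enough to melt it all — equilibrium is at 0 °C with ice remaining.
m_melted×334000 = 63883  ⇒  m_melted ≈ 0.1913 kg.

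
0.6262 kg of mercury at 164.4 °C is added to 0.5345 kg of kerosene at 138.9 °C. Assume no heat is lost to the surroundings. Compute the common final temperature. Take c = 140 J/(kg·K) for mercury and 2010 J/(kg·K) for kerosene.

Setting the total heat transfer to zero:
0.6262·140·(T − 164.4) + 0.5345·2010·(T − 138.9) = 0
1162 T = 163639
T = 163639 / 1162 = 141 °C

T_f ≈ 140.8 °C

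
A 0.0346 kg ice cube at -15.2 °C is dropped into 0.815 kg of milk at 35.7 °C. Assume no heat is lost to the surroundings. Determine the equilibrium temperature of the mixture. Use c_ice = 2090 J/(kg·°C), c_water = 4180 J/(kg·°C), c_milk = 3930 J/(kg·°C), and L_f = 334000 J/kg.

T_f ≈ 30.4 °C

Sum of m c ΔT and latent-heat terms is zero:
ice -15.2→0 °C: 0.0346×2090×15.2 = 1099.2; melt ice: 0.0346×334000 = 11556; warm the meltwater: 144.63 T; milk cools: 0.815×3930×(T − 35.7) = 3202.9(T − 35.7)
3347.6 T = 114345 − 12656 = 101690
T ≈ 30.38 °C (positive, so assuming full melt was valid).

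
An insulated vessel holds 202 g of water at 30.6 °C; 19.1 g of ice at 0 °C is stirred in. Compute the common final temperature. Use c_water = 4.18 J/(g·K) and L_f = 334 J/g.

Energy conservation, ΣQ = 0:
melt ice: 19.1·334 = 6379.4
  warm the meltwater: 79.84 T
  water: 844.36(T − 30.6)
924.2 T = 25837 − 6379.4 = 19458
T ≈ 21.05 °C — above 0 °C, consistent with complete melting.

T_f ≈ 21.1 °C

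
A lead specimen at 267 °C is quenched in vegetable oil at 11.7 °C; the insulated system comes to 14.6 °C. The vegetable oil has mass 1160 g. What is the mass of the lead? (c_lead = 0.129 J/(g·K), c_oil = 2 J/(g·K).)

Net heat exchanged in the isolated system is zero:
m×0.129×(14.6 − 267) + 1160×2×(14.6 − 11.7) = 0
-32.56 m = -6728
m = -6728/-32.56 ≈ 206.6 g

m ≈ 207 g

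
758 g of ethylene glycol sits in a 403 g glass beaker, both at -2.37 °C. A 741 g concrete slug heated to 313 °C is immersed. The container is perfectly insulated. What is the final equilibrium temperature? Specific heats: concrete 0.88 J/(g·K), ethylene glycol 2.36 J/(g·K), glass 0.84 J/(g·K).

T_f ≈ 71.6 °C

Energy conservation, ΣQ = 0:
741*0.88*(T − 313) + 758*2.36*(T − (-2.37)) + 403*0.84*(T − (-2.37)) = 0
652.08(T − 313) + 1788.9(T − (-2.37)) + 338.52(T − (-2.37)) = 0
2779.5 T = 199059
T ≈ 71.62 °C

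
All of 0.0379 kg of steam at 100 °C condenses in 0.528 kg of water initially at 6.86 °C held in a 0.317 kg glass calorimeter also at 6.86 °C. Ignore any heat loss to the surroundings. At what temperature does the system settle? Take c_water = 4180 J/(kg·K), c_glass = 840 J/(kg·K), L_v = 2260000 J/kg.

Taking heat into each body as positive, Σ m c ΔT = 0:
latent heat released on condensation: 0.0379·2260000 = 85654; condensed water 100 °C→T: 158.42(T − 100); water warms: 0.528·4180·(T − 6.86) = 2207(T − 6.86); glass cup: 0.317·840·(T − 6.86) = 266.28(T − 6.86)
2631.7 T = 85654 + 15842 + 16967 = 118463
T ≈ 45.01 °C, under the boiling point, so the assumption holds.

T_f ≈ 45.0 °C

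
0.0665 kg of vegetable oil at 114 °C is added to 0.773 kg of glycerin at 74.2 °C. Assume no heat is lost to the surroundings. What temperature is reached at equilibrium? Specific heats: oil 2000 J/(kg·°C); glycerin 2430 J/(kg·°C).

T_f ≈ 76.8 °C

Heat gained plus heat lost sum to zero:
0.0665*2000*(T − 114) + 0.773*2430*(T − 74.2) = 0
2011.4 T = 154539
T = 154539/2011.4 ≈ 76.83 °C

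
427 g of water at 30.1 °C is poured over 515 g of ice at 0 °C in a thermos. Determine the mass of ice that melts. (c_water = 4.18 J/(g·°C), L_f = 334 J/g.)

m_melted ≈ 161 g

Water can give up m c ΔT = 427·4.18·30.1 = 53724 J before reaching 0 °C.
To melt every bit of ice: 515·334 = 172010 J.
Since 53724 < 172010 J, not all the ice melts; equilibrium is at 0 °C.
Mass melted = 53724/334 ≈ 160.9 g.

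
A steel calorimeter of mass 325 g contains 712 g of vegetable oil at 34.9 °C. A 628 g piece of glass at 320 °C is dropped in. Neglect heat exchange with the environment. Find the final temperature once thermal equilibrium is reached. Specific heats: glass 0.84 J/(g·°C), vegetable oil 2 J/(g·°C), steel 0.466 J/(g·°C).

T_f ≈ 106.4 °C

Net heat exchanged in the isolated system is zero:
628×0.84×(T − 320) + 712×2×(T − 34.9) + 325×0.466×(T − 34.9) = 0
2103 T = 223790
T = 223790/2103 ≈ 106.42 °C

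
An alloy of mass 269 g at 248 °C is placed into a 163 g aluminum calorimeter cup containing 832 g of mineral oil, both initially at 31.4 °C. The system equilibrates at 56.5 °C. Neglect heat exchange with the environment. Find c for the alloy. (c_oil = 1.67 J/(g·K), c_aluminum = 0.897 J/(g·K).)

c ≈ 0.748 J/(g·K)

Taking heat into each body as positive, Σ m c ΔT = 0:
269×c×(56.5 − 248) + 832×1.67×(56.5 − 31.4) + 163×0.897×(56.5 − 31.4) = 0
-51514 c = -38545
c = -38545/-51514 ≈ 0.7482 J/(g·K)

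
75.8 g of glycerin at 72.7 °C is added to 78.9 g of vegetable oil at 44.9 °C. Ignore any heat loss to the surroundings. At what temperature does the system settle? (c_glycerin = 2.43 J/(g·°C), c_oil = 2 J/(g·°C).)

T_f ≈ 59.9 °C

Setting the total heat transfer to zero:
75.8×2.43×(T − 72.7) + 78.9×2×(T − 44.9) = 0
341.99 T = 20476
T ≈ 59.87 °C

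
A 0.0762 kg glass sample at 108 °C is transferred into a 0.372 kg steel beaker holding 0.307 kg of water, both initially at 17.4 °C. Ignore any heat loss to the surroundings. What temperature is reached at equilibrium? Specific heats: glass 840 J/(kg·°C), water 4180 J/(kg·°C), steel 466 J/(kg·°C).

T_f ≈ 21.2 °C

Setting the total heat transfer to zero:
0.0762·840·(T − 108) + 0.307·4180·(T − 17.4) + 0.372·466·(T − 17.4) = 0
64.01(T − 108) + 1283.3(T − 17.4) + 173.35(T − 17.4) = 0
1520.6 T = 32258
T ≈ 21.21 °C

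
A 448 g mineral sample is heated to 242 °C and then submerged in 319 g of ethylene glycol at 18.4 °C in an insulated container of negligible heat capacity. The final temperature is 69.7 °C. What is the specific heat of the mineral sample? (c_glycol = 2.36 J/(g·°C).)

c ≈ 0.5 J/(g·°C)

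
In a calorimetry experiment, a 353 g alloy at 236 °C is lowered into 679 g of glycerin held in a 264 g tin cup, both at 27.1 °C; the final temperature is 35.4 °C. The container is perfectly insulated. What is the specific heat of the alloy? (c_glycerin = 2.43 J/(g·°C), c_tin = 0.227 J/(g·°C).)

c ≈ 0.2 J/(g·°C)

Setting the total heat transfer to zero:
353·c·(35.4 − 236) + 679·2.43·(35.4 − 27.1) + 264·0.227·(35.4 − 27.1) = 0
-70812 c = -14192
c = -14192/-70812 ≈ 0.2004 J/(g·°C)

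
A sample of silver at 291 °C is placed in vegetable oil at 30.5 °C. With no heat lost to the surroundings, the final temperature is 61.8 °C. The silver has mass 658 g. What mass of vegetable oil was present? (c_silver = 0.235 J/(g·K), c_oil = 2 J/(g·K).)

Heat lost by the silver = heat gained by the oil:
658·0.235·(291 − 61.8) = m·2·(61.8 − 30.5)
62.6 m = 35441  ⇒  m ≈ 566.2 g

m ≈ 566 g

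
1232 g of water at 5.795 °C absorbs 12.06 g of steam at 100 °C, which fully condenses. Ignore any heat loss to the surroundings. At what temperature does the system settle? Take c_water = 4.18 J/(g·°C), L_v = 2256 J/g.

T_f ≈ 11.9 °C

Energy conservation, ΣQ = 0:
latent heat released on condensation: 12.06·2256 = 27207; condensed water 100 °C→T: 50.41(T − 100); water warms: 1232·4.18·(T − 5.795) = 5149.8(T − 5.795)
5200.2 T = 27207 + 5041.1 + 29843 = 62091
T ≈ 11.94 °C (< 100 °C, so full condensation is consistent).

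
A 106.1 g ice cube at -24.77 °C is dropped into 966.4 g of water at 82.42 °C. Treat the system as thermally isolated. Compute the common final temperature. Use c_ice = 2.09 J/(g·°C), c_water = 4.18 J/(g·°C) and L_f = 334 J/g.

Net heat exchanged in the isolated system is zero:
warm ice to 0 °C: 106.1×2.09×(0 − (-24.77)) = 5492.7; melt ice: 106.1×334 = 35437; warm the meltwater: 443.5 T; water cools: 966.4×4.18×(T − 82.42) = 4039.6(T − 82.42)
4483 T = 332940 − 40930 = 292010
T ≈ 65.14 °C — above 0 °C, consistent with complete melting.

T_f ≈ 65.1 °C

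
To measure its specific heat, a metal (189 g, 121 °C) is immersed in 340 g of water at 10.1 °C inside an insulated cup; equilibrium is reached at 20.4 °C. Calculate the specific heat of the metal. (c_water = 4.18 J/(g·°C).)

Heat lost by the metal = heat gained by the water:
189×c×(121 − 20.4) = 340×4.18×(20.4 − 10.1)
19013 c = 14638  ⇒  c ≈ 0.7699 J/(g·°C)

c ≈ 0.77 J/(g·°C)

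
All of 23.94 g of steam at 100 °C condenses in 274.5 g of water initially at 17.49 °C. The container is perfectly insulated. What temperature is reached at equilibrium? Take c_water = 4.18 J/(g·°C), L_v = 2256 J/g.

T_f ≈ 67.4 °C

Energy balance with sensible and latent terms:
latent heat released on condensation: 23.94×2256 = 54009
  condensate cools 100→T: 23.94×4.18×(T − 100) = 100.07(T − 100)
  original water: 1147.4(T − 17.49)
1247.5 T = 54009 + 10007 + 20068 = 84084
T ≈ 67.40 °C, under the boiling point, so the assumption holds.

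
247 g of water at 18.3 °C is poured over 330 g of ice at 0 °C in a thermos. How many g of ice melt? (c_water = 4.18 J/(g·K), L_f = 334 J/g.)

Heat available from the water dropping to 0 °C: 247×4.18×18.3 = 18894 J.
Fully melting the ice requires m_ice L_f = 330×334 = 110220 J.
That's not enough to melt it all — equilibrium is at 0 °C with ice remaining.
Mass melted = 18894/334 ≈ 56.57 g.

m_melted ≈ 56.6 g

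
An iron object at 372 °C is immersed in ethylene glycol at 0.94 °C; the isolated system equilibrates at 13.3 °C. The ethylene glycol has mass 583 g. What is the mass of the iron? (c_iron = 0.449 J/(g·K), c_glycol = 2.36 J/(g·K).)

Heat gained plus heat lost sum to zero:
m×0.449×(13.3 − 372) + 583×2.36×(13.3 − 0.94) = 0
-161.06 m = -17006
m = -17006/-161.06 ≈ 105.6 g

m ≈ 106 g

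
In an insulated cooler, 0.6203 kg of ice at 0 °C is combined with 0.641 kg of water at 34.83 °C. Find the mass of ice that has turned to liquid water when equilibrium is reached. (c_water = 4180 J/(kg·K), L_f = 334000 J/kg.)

Water can give up m c ΔT = 0.641×4180×34.83 = 93323 J before reaching 0 °C.
Melting all 0.6203 kg of ice would need 0.6203×334000 = 207180 J.
93323 J < 207180 J, so only part of the ice melts and the system sits at 0 °C.
m_melted×334000 = 93323  ⇒  m_melted ≈ 0.2794 kg.

m_melted ≈ 0.279 kg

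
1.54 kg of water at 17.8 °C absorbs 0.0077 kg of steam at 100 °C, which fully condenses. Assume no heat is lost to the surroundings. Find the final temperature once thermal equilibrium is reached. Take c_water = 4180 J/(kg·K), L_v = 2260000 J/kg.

Let T be the final temperature. ΣQ_i = 0:
condense steam: −0.0077×2260000 = −17402; condensate cools 100→T: 0.0077×4180×(T − 100) = 32.19(T − 100); original water: 6437.2(T − 17.8)
6469.4 T = 17402 + 3218.6 + 114582 = 135203
T ≈ 20.90 °C — below 100 °C, confirming all the steam condensed.

T_f ≈ 20.9 °C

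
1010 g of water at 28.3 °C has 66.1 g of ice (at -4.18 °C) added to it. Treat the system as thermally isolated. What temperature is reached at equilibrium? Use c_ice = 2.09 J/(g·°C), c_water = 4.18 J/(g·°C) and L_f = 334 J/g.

T_f ≈ 21.5 °C

Energy balance with sensible and latent terms:
ice -4.18→0 °C: 66.1·2.09·4.18 = 577.46; melt ice: 66.1·334 = 22077; meltwater 0→T: 66.1·4.18·T = 276.3 T; water: 4221.8(T − 28.3)
4498.1 T = 119477 − 22655 = 96822
T ≈ 21.53 °C — above 0 °C, consistent with complete melting.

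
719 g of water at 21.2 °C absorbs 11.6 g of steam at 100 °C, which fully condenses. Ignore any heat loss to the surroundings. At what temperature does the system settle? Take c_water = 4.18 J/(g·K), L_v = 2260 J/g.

T_f ≈ 31.0 °C

Net heat exchanged in the isolated system is zero:
latent heat released on condensation: 11.6×2260 = 26216
  condensate cools 100→T: 11.6×4.18×(T − 100) = 48.49(T − 100)
  original water: 3005.4(T − 21.2)
3053.9 T = 26216 + 4848.8 + 63715 = 94780
T ≈ 31.04 °C (< 100 °C, so full condensation is consistent).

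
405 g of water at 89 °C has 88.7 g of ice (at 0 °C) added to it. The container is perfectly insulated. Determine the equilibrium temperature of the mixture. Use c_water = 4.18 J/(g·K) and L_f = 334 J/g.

Sum of m c ΔT and latent-heat terms is zero:
latent heat to melt: 88.7×334 = 29626
  meltwater 0→T: 88.7×4.18×T = 370.77 T
  water: 1692.9(T − 89)
2063.7 T = 150668 − 29626 = 121042
T ≈ 58.65 °C — above 0 °C, consistent with complete melting.

T_f ≈ 58.7 °C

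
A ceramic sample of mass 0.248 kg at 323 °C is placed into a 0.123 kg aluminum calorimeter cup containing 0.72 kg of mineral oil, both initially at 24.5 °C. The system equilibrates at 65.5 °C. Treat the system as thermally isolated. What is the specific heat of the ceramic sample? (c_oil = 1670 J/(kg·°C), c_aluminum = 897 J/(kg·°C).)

c ≈ 843 J/(kg·°C)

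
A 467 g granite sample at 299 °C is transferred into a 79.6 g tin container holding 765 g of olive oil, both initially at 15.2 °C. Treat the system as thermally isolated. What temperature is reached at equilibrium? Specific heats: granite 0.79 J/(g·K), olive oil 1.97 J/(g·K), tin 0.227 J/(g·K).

T_f ≈ 70.5 °C

Net heat exchanged in the isolated system is zero:
467·0.79·(T − 299) + 765·1.97·(T − 15.2) + 79.6·0.227·(T − 15.2) = 0
368.93(T − 299) + 1507(T − 15.2) + 18.07(T − 15.2) = 0
1894 T = 133492
T = 133492/1894 ≈ 70.48 °C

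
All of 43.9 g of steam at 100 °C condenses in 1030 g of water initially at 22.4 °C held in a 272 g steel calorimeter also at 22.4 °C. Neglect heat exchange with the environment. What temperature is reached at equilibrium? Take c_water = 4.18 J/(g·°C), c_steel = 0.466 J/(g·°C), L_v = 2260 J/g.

Taking heat into each body as positive, Σ m c ΔT = 0:
latent heat released on condensation: 43.9·2260 = 99214; condensate cools 100→T: 43.9·4.18·(T − 100) = 183.5(T − 100); water warms: 1030·4.18·(T − 22.4) = 4305.4(T − 22.4); steel cup: 272·0.466·(T − 22.4) = 126.75(T − 22.4)
4615.7 T = 99214 + 18350 + 99280 = 216844
T ≈ 46.98 °C — below 100 °C, confirming all the steam condensed.

T_f ≈ 47.0 °C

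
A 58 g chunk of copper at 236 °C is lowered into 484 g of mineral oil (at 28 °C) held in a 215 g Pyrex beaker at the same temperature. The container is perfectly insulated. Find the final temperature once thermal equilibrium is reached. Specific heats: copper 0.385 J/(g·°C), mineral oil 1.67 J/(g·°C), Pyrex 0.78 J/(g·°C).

T_f ≈ 32.7 °C

Let T be the final temperature. ΣQ_i = 0:
58*0.385*(T − 236) + 484*1.67*(T − 28) + 215*0.78*(T − 28) = 0
(22.33 + 808.28 + 167.7) T = 22.33*236 + 808.28*28 + 167.7*28
T = 32597/998.31 ≈ 32.65 °C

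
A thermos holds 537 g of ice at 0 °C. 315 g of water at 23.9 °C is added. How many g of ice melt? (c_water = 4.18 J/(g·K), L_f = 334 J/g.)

m_melted ≈ 94.2 g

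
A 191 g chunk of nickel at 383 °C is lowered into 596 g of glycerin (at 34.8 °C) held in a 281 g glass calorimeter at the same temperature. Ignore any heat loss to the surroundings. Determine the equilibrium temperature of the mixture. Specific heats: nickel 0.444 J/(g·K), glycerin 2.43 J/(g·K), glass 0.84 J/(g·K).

Net heat exchanged in the isolated system is zero:
191×0.444×(T − 383) + 596×2.43×(T − 34.8) + 281×0.84×(T − 34.8) = 0
1769.1 T = 91094
T = 91094/1769.1 ≈ 51.49 °C

T_f ≈ 51.5 °C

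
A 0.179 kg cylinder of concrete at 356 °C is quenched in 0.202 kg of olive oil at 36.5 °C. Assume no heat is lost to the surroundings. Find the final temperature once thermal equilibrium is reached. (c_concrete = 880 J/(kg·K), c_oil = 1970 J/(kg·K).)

Conservation of energy gives ΣQ = 0:
0.179*880*(T − 356) + 0.202*1970*(T − 36.5) = 0
157.52(T − 356) + 397.94(T − 36.5) = 0
555.46 T = 70602
T = 70602/555.46 ≈ 127.11 °C

T_f ≈ 127.1 °C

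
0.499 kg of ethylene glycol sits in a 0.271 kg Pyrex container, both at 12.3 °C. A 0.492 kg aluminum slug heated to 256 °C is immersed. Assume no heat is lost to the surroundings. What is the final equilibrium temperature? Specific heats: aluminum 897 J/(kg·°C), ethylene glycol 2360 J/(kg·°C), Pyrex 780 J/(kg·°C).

T_f ≈ 71.1 °C

Net heat exchanged in the isolated system is zero:
0.492*897*(T − 256) + 0.499*2360*(T − 12.3) + 0.271*780*(T − 12.3) = 0
(441.32 + 1177.6 + 211.38) T = 441.32*256 + 1177.6*12.3 + 211.38*12.3
T = 130064 / 1830.3 = 71.1 °C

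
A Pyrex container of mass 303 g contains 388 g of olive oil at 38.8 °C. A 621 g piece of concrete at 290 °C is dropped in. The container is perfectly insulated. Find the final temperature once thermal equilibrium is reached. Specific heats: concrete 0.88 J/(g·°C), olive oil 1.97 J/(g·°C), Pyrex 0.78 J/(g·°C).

T_f is the heat-capacity-weighted average of the initial temperatures:
T_f = (546.48*290 + 764.36*38.8 + 236.34*38.8) / (546.48 + 764.36 + 236.34)
    = 197306 / 1547.2 ≈ 127.53 °C

T_f ≈ 127.5 °C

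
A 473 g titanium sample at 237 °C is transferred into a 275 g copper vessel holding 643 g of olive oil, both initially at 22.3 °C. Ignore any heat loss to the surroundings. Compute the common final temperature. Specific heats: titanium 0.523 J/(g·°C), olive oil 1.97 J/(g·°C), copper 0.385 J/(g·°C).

Let T be the final temperature. ΣQ_i = 0:
473*0.523*(T − 237) + 643*1.97*(T − 22.3) + 275*0.385*(T − 22.3) = 0
247.38(T − 237) + 1266.7(T − 22.3) + 105.88(T − 22.3) = 0
1620 T = 89237
T = 89237/1620 ≈ 55.09 °C

T_f ≈ 55.1 °C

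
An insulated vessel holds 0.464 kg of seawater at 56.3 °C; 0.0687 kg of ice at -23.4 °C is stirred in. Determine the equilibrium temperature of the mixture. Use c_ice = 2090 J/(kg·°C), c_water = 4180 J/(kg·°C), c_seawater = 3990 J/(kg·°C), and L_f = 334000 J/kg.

Net heat exchanged in the isolated system is zero:
ice -23.4→0 °C: 0.0687·2090·23.4 = 3359.8
  fusion: m_ice L_f = 0.0687·334000 = 22946
  warm the meltwater: 287.17 T
  seawater cools: 0.464·3990·(T − 56.3) = 1851.4(T − 56.3)
2138.5 T = 104232 − 26306 = 77926
T ≈ 36.44 °C. Since T > 0 °C, the all-ice-melts assumption holds.

T_f ≈ 36.4 °C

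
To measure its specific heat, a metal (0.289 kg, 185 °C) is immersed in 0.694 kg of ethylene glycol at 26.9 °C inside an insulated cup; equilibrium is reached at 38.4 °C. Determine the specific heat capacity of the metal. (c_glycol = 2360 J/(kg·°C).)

c ≈ 445 J/(kg·°C)

m_s c (T_s − T_f) = m_glycol c_glycol (T_f − T_0):
0.289×c×(185 − 38.4) = 0.694×2360×(38.4 − 26.9)
42.37 c = 18835  ⇒  c ≈ 444.6 J/(kg·°C)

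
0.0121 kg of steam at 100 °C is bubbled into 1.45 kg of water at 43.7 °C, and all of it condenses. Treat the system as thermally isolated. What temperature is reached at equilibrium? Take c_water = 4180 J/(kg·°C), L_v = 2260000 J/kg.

Let T be the final temperature. ΣQ_i = 0:
condense steam: −0.0121×2260000 = −27346; condensed water 100 °C→T: 50.58(T − 100); water warms: 1.45×4180×(T − 43.7) = 6061(T − 43.7)
6111.6 T = 27346 + 5057.8 + 264866 = 297270
T ≈ 48.64 °C (< 100 °C, so full condensation is consistent).

T_f ≈ 48.6 °C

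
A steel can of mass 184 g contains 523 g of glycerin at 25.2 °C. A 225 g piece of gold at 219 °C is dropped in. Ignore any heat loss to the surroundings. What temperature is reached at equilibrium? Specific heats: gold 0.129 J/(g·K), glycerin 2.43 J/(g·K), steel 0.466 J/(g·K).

T_f ≈ 29.3 °C

Let T be the final temperature. ΣQ_i = 0:
225·0.129·(T − 219) + 523·2.43·(T − 25.2) + 184·0.466·(T − 25.2) = 0
(29.03 + 1270.9 + 85.74) T = 29.03·219 + 1270.9·25.2 + 85.74·25.2
T = 40544/1385.7 ≈ 29.26 °C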